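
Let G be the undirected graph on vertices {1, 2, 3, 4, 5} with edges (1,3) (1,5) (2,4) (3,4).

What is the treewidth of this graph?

1

A width-1 tree decomposition is:
Bags: B1 = {2, 4}  B2 = {3, 4}  B3 = {1, 3}  B4 = {1, 5}
Tree: B1–B2, B2–B3, B3–B4
Every bag has size at most 2, so the width is 2 − 1 = 1 and tw(G) ≤ 1. Any graph with an edge has treewidth ≥ 1, and G has the edge 2–4. The upper and lower bounds meet at 1, so that is the treewidth.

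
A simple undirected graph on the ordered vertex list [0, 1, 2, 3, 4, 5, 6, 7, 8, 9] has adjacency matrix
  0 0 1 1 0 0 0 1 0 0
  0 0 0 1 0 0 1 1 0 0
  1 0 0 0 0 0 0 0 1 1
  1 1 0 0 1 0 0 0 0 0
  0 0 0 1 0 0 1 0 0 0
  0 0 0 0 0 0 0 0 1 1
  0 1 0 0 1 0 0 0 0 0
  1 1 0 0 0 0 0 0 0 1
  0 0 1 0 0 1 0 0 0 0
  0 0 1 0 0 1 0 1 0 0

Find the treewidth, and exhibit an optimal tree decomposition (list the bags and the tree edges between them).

The largest bag has 3 vertices, giving width 2; this decomposition certifies tw(G) ≤ 2. The edges 6–4–3–1–6 form a cycle, so G is not a tree and its treewidth is at least 2. The upper and lower bounds meet at 2, so that is the treewidth.

Treewidth 2.
One optimal decomposition is:
Bags: B1 = {1, 4, 6}  B2 = {1, 3, 4}  B3 = {1, 3, 7}  B4 = {0, 3, 7}  B5 = {0, 7, 9}  B6 = {0, 2, 9}  B7 = {2, 5, 9}  B8 = {2, 5, 8}
Tree: B1–B2, B2–B3, B3–B4, B4–B5, B5–B6, B6–B7, B7–B8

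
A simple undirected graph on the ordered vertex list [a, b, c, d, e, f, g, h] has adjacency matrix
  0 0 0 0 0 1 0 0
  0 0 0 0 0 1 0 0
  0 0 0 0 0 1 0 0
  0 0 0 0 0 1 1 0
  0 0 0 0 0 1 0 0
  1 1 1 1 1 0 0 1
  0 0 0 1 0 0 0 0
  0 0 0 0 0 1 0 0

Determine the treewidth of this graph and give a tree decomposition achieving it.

Every bag has size at most 2, so the width is 2 − 1 = 1 and tw(G) ≤ 1. Since G has at least one edge (e.g. f–b), it is not an edgeless graph, so tw(G) ≥ 1. Hence tw(G) = 1 exactly.

Treewidth 1.
Bags: B1 = {b, f}  B2 = {c, f}  B3 = {d, f}  B4 = {e, f}  B5 = {f, h}  B6 = {a, f}  B7 = {d, g}
Tree: B1–B2, B1–B3, B3–B4, B4–B5, B1–B6, B3–B7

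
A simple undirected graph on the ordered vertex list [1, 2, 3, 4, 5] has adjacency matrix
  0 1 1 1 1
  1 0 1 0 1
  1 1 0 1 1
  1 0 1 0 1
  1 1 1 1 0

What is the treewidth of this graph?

A width-3 tree decomposition is:
Bags: B1 = {1, 2, 3, 5}  B2 = {1, 3, 4, 5}
Tree: B1–B2
Every bag has size at most 4, so the width is 4 − 1 = 3 and tw(G) ≤ 3. Conversely, {1, 2, 3, 5} is a clique of size 4, and the vertices of any clique must share a bag in every tree decomposition; so some bag has ≥ 4 vertices and tw(G) ≥ 3. Hence tw(G) = 3 exactly.

3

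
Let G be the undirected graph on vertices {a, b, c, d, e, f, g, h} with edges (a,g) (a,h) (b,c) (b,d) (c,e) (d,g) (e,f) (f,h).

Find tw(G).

2

A width-2 tree decomposition is:
Bags: B1 = {e, f, h}  B2 = {a, e, h}  B3 = {a, e, g}  B4 = {d, e, g}  B5 = {b, d, e}  B6 = {b, c, e}
Tree: B1–B2, B2–B3, B3–B4, B4–B5, B5–B6
The largest bag has 3 vertices, giving width 2; this decomposition certifies tw(G) ≤ 2. Since e–f–h–a–g–d–b–c–e is a cycle in G, G is not acyclic. Forests are exactly the graphs of treewidth ≤ 1, so tw(G) ≥ 2. Therefore the treewidth is 2.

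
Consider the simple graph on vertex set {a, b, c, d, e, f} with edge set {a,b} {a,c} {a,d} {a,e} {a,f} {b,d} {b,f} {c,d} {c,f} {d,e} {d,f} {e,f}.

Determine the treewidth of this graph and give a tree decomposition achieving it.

The largest bag has 4 vertices, giving width 3; this decomposition certifies tw(G) ≤ 3. For the lower bound, the 4 vertices {a, d, e, f} are pairwise adjacent, and any tree decomposition puts a clique entirely inside one bag — forcing width ≥ 3. Therefore the treewidth is 3.

Treewidth 3.
One optimal decomposition is:
Bags: B1 = {a, c, d, f}  B2 = {a, b, d, f}  B3 = {a, d, e, f}
Tree: B1–B2, B1–B3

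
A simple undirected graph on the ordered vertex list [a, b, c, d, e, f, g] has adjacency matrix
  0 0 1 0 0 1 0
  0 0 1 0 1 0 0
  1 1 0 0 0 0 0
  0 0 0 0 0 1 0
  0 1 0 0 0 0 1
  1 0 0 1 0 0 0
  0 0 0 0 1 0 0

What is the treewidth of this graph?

1

A width-1 tree decomposition is:
Bags: B1 = {e, g}  B2 = {b, e}  B3 = {b, c}  B4 = {a, c}  B5 = {a, f}  B6 = {d, f}
Tree: B1–B2, B2–B3, B3–B4, B4–B5, B5–B6
The largest bag has 2 vertices, giving width 1; this decomposition certifies tw(G) ≤ 1. Any graph with an edge has treewidth ≥ 1, and G has the edge g–e. The upper and lower bounds meet at 1, so that is the treewidth.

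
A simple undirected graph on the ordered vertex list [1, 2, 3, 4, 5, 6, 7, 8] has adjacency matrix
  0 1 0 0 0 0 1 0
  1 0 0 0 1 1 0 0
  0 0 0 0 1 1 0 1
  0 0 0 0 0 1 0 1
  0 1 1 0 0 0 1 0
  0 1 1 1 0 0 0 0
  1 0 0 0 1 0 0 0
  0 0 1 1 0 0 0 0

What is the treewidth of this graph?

A width-2 tree decomposition is:
Bags: B1 = {1, 5, 7}  B2 = {1, 2, 5}  B3 = {2, 3, 5}  B4 = {2, 3, 6}  B5 = {3, 6, 8}  B6 = {4, 6, 8}
Tree: B1–B2, B2–B3, B3–B4, B4–B5, B5–B6
The largest bag has 3 vertices, giving width 2; this decomposition certifies tw(G) ≤ 2. The edges 7–1–2–5–7 form a cycle, so G is not a tree and its treewidth is at least 2. Combining the bounds, tw(G) = 2.

2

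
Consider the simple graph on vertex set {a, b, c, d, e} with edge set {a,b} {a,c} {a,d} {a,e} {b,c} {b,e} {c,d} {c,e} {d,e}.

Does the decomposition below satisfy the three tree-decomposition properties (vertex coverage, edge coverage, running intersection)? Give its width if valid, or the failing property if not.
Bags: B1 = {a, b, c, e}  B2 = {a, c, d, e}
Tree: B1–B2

Yes; width 3.

Vertex coverage: the bags together contain {a, b, c, d, e}, the full vertex set. Edge coverage: each edge of G has both endpoints in at least one bag. Running intersection: for every vertex, the bags containing it form a connected subtree. All three properties hold, so this is a valid tree decomposition of width max|bag| − 1 = 3, and hence tw(G) ≤ 3.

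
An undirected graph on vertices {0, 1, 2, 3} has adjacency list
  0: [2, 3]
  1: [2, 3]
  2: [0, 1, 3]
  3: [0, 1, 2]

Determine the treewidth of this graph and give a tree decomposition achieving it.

The largest bag has 3 vertices, giving width 2; this decomposition certifies tw(G) ≤ 2. For the lower bound, the 3 vertices {0, 2, 3} are pairwise adjacent, and any tree decomposition puts a clique entirely inside one bag — forcing width ≥ 2. Therefore the treewidth is 2.

Treewidth 2.
Bags: B1 = {0, 2, 3}  B2 = {1, 2, 3}
Tree: B1–B2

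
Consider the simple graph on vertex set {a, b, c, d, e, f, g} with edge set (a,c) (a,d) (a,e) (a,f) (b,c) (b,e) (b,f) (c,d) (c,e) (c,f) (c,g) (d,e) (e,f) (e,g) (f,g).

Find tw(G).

3

A width-3 tree decomposition is:
Bags: B1 = {c, e, f, g}  B2 = {b, c, e, f}  B3 = {a, c, e, f}  B4 = {a, c, d, e}
Tree: B1–B2, B1–B3, B3–B4
Each bag holds 4 vertices, so the decomposition has width 3, which upper-bounds the treewidth. For the lower bound, the 4 vertices {a, c, d, e} are pairwise adjacent, and any tree decomposition puts a clique entirely inside one bag — forcing width ≥ 3. Combining the bounds, tw(G) = 3.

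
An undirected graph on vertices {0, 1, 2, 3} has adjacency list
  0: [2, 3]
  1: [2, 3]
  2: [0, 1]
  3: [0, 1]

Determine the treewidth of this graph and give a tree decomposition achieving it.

Every bag has size at most 3, so the width is 3 − 1 = 2 and tw(G) ≤ 2. The edges 3–0–2–1–3 form a cycle, so G is not a tree and its treewidth is at least 2. Therefore the treewidth is 2.

Treewidth 2.
Bags: B1 = {0, 2, 3}  B2 = {1, 2, 3}
Tree: B1–B2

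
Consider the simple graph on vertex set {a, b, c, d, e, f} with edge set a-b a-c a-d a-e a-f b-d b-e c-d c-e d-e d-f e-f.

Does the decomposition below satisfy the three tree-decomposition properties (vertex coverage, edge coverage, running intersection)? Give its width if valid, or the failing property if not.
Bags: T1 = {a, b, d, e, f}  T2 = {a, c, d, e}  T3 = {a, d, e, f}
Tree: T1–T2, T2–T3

No — bags containing vertex f are not connected in the tree.

A tree decomposition must satisfy three properties: every vertex lies in some bag; for every edge, both endpoints lie together in some bag; and for every vertex, the bags containing it form a connected subtree. Here bags containing vertex f are not connected in the tree, so the decomposition is invalid.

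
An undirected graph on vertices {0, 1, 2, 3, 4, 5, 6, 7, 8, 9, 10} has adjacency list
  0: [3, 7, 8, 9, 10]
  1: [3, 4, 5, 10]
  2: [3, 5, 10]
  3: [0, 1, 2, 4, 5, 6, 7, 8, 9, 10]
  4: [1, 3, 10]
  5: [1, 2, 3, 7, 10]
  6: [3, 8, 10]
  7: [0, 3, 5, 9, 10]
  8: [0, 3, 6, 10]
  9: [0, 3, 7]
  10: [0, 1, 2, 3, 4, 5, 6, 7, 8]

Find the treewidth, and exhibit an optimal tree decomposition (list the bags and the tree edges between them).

Each bag holds 4 vertices, so the decomposition has width 3, which upper-bounds the treewidth. For the lower bound, the 4 vertices {0, 3, 7, 9} are pairwise adjacent, and any tree decomposition puts a clique entirely inside one bag — forcing width ≥ 3. Hence tw(G) = 3 exactly.

Treewidth 3.
Bags: B1 = {3, 5, 7, 10}  B2 = {0, 3, 7, 10}  B3 = {1, 3, 5, 10}  B4 = {1, 3, 4, 10}  B5 = {0, 3, 8, 10}  B6 = {2, 3, 5, 10}  B7 = {3, 6, 8, 10}  B8 = {0, 3, 7, 9}
Tree: B1–B2, B1–B3, B3–B4, B2–B5, B3–B6, B5–B7, B2–B8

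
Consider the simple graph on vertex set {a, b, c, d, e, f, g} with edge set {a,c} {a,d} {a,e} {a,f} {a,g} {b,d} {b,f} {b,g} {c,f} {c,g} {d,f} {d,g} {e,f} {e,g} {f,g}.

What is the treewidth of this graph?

A width-3 tree decomposition is:
Bags: B1 = {a, d, f, g}  B2 = {b, d, f, g}  B3 = {a, c, f, g}  B4 = {a, e, f, g}
Tree: B1–B2, B1–B3, B3–B4
Every bag has size at most 4, so the width is 4 − 1 = 3 and tw(G) ≤ 3. On the other hand G contains the 4-clique {a, d, f, g}. A clique must lie in a single bag of any decomposition, so no decomposition can have width below 3. Combining the bounds, tw(G) = 3.

3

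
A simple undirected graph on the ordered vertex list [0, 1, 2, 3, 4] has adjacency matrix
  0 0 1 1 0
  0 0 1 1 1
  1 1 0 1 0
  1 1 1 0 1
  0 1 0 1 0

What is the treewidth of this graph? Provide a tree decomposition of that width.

Each bag holds 3 vertices, so the decomposition has width 2, which upper-bounds the treewidth. For the lower bound, the 3 vertices {0, 2, 3} are pairwise adjacent, and any tree decomposition puts a clique entirely inside one bag — forcing width ≥ 2. The upper and lower bounds meet at 2, so that is the treewidth.

Treewidth 2.
One such decomposition:
Bags: B1 = {1, 2, 3}  B2 = {0, 2, 3}  B3 = {1, 3, 4}
Tree: B1–B2, B1–B3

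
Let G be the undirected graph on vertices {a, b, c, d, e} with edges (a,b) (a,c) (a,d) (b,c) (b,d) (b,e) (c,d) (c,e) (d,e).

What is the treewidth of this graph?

3

A width-3 tree decomposition is:
Bags: B1 = {a, b, c, d}  B2 = {b, c, d, e}
Tree: B1–B2
Each bag holds 4 vertices, so the decomposition has width 3, which upper-bounds the treewidth. On the other hand G contains the 4-clique {b, c, d, e}. A clique must lie in a single bag of any decomposition, so no decomposition can have width below 3. Hence tw(G) = 3 exactly.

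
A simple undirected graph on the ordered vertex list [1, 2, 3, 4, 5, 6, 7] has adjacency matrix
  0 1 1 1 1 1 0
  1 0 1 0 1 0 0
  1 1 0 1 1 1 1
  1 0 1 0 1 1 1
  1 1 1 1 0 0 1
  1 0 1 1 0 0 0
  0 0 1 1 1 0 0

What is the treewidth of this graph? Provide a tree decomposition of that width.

The largest bag has 4 vertices, giving width 3; this decomposition certifies tw(G) ≤ 3. For the lower bound, the 4 vertices {1, 2, 3, 5} are pairwise adjacent, and any tree decomposition puts a clique entirely inside one bag — forcing width ≥ 3. The upper and lower bounds meet at 3, so that is the treewidth.

Treewidth 3.
One optimal decomposition is:
Bags: B1 = {1, 2, 3, 5}  B2 = {1, 3, 4, 5}  B3 = {3, 4, 5, 7}  B4 = {1, 3, 4, 6}
Tree: B1–B2, B2–B3, B2–B4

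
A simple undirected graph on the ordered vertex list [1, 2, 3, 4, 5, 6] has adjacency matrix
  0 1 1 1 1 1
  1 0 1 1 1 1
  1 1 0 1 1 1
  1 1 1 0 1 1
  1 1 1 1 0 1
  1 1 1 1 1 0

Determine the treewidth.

5

A width-5 tree decomposition is:
Bags: B1 = {1, 2, 3, 4, 5, 6}
Tree: (single bag)
With just one bag of size 6, the width is 6 − 1 = 5, so tw(G) ≤ 5. For the lower bound, the 6 vertices {1, 2, 3, 4, 5, 6} are pairwise adjacent, and any tree decomposition puts a clique entirely inside one bag — forcing width ≥ 5. Hence tw(G) = 5 exactly.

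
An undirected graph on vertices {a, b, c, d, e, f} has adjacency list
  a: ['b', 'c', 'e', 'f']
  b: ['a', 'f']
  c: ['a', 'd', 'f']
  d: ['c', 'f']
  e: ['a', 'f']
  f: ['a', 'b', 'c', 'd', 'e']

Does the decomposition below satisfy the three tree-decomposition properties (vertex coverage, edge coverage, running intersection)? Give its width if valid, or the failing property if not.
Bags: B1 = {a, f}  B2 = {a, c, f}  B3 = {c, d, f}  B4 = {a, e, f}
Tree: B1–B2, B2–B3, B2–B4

No — vertex b appears in no bag.

A tree decomposition must satisfy three properties: every vertex lies in some bag; for every edge, both endpoints lie together in some bag; and for every vertex, the bags containing it form a connected subtree. Here vertex b appears in no bag, so the decomposition is invalid.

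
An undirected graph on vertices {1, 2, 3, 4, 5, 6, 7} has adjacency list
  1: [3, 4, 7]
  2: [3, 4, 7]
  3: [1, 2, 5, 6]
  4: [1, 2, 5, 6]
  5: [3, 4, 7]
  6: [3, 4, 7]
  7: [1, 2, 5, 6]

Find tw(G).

A width-3 tree decomposition is:
Bags: B1 = {1, 3, 4, 7}  B2 = {3, 4, 5, 7}  B3 = {2, 3, 4, 7}  B4 = {3, 4, 6, 7}
Tree: B1–B2, B2–B3, B3–B4
Every bag has size at most 4, so the width is 4 − 1 = 3 and tw(G) ≤ 3. For the lower bound: the 4 vertex sets {1,3}, {4,5}, {7}, {2} are disjoint, each induces a connected subgraph, and every pair is joined by at least one edge of G. Contracting each set to a single vertex therefore yields K_{4} as a minor, and since treewidth is minor-monotone, tw(G) ≥ tw(K_{4}) = 3. Therefore the treewidth is 3.

3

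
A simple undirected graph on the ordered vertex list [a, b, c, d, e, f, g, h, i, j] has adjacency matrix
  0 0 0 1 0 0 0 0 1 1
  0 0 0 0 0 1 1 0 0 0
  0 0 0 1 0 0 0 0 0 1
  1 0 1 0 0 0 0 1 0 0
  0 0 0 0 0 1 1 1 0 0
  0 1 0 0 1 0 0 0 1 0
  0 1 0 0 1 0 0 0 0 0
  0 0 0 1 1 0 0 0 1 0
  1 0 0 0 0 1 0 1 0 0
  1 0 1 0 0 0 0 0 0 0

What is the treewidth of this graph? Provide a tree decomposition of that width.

Treewidth 2.
One such decomposition:
Bags: B1 = {c, d, j}  B2 = {a, d, j}  B3 = {a, d, h}  B4 = {a, h, i}  B5 = {e, h, i}  B6 = {e, f, i}  B7 = {e, f, g}  B8 = {b, f, g}
Tree: B1–B2, B2–B3, B3–B4, B4–B5, B5–B6, B6–B7, B7–B8

Each bag holds 3 vertices, so the decomposition has width 2, which upper-bounds the treewidth. Since c–j–a–d–c is a cycle in G, G is not acyclic. Forests are exactly the graphs of treewidth ≤ 1, so tw(G) ≥ 2. Therefore the treewidth is 2.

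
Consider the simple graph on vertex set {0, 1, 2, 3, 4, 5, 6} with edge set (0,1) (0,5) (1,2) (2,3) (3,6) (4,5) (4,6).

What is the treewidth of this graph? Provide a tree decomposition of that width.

Treewidth 2.
One optimal decomposition is:
Bags: B1 = {0, 1, 2}  B2 = {0, 2, 3}  B3 = {0, 3, 6}  B4 = {0, 4, 6}  B5 = {0, 4, 5}
Tree: B1–B2, B2–B3, B3–B4, B4–B5

Each bag holds 3 vertices, so the decomposition has width 2, which upper-bounds the treewidth. For the lower bound, G contains the cycle 0–1–2–3–6–4–5–0, so G is not a forest; only forests have treewidth ≤ 1, hence tw(G) ≥ 2. Therefore the treewidth is 2.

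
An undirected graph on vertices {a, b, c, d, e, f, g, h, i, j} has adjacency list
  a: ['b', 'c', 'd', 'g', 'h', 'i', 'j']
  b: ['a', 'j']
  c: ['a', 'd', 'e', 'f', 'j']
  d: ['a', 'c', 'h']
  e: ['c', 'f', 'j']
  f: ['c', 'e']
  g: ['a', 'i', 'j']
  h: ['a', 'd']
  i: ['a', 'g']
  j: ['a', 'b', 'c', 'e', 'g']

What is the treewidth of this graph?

A width-2 tree decomposition is:
Bags: B1 = {a, c, d}  B2 = {a, d, h}  B3 = {a, c, j}  B4 = {a, b, j}  B5 = {a, g, j}  B6 = {a, g, i}  B7 = {c, e, j}  B8 = {c, e, f}
Tree: B1–B2, B1–B3, B3–B4, B4–B5, B5–B6, B3–B7, B7–B8
Every bag has size at most 3, so the width is 3 − 1 = 2 and tw(G) ≤ 2. On the other hand G contains the 3-clique {a, d, h}. A clique must lie in a single bag of any decomposition, so no decomposition can have width below 2. The upper and lower bounds meet at 2, so that is the treewidth.

2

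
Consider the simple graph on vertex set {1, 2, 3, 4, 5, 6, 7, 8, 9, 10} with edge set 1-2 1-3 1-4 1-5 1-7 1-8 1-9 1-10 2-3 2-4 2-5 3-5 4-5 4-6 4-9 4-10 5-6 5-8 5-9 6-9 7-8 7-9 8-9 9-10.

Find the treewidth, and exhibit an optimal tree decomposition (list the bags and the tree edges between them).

Treewidth 3.
One optimal decomposition is:
Bags: B1 = {1, 7, 8, 9}  B2 = {1, 5, 8, 9}  B3 = {1, 4, 5, 9}  B4 = {1, 2, 4, 5}  B5 = {4, 5, 6, 9}  B6 = {1, 2, 3, 5}  B7 = {1, 4, 9, 10}
Tree: B1–B2, B2–B3, B3–B4, B3–B5, B4–B6, B3–B7

The largest bag has 4 vertices, giving width 3; this decomposition certifies tw(G) ≤ 3. For the lower bound, the 4 vertices {1, 4, 9, 10} are pairwise adjacent, and any tree decomposition puts a clique entirely inside one bag — forcing width ≥ 3. Therefore the treewidth is 3.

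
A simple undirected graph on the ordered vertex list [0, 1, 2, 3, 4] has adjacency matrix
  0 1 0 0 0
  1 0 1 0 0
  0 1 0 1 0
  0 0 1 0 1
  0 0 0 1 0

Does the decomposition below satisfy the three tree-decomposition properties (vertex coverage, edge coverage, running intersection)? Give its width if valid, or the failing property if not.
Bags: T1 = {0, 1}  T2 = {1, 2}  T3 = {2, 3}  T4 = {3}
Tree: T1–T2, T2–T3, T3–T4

No — vertex 4 appears in no bag.

A tree decomposition must satisfy three properties: every vertex lies in some bag; for every edge, both endpoints lie together in some bag; and for every vertex, the bags containing it form a connected subtree. Here vertex 4 appears in no bag, so the decomposition is invalid.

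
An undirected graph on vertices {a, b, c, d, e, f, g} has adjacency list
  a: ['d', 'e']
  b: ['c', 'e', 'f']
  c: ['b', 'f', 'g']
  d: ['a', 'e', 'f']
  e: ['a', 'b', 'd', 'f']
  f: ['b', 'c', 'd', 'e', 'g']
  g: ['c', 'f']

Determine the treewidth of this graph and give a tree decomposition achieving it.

Each bag holds 3 vertices, so the decomposition has width 2, which upper-bounds the treewidth. Conversely, {a, d, e} is a clique of size 3, and the vertices of any clique must share a bag in every tree decomposition; so some bag has ≥ 3 vertices and tw(G) ≥ 2. Therefore the treewidth is 2.

Treewidth 2.
Bags: B1 = {d, e, f}  B2 = {b, e, f}  B3 = {b, c, f}  B4 = {c, f, g}  B5 = {a, d, e}
Tree: B1–B2, B2–B3, B3–B4, B1–B5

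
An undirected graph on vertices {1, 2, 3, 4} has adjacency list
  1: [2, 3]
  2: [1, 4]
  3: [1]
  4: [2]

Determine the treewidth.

1

A width-1 tree decomposition is:
Bags: B1 = {1, 3}  B2 = {1, 2}  B3 = {2, 4}
Tree: B1–B2, B2–B3
Every bag has size at most 2, so the width is 2 − 1 = 1 and tw(G) ≤ 1. Any graph with an edge has treewidth ≥ 1, and G has the edge 1–3. Therefore the treewidth is 1.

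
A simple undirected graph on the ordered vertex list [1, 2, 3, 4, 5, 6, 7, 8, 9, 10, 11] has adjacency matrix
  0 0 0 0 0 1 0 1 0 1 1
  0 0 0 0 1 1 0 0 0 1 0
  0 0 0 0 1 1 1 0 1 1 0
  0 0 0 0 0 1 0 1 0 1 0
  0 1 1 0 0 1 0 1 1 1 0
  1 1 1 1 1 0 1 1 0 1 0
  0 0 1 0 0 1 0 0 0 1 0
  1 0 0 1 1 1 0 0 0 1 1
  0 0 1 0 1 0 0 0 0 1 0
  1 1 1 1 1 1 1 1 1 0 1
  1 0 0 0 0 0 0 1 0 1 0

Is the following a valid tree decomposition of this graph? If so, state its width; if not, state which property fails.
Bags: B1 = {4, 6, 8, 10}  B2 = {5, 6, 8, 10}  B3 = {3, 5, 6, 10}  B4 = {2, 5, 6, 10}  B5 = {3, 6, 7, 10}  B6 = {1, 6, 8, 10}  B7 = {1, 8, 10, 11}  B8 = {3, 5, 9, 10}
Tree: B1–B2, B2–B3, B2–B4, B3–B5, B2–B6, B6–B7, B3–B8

Checking the three conditions: (i) the bags cover all of {1, 2, 3, 4, 5, 6, 7, 8, 9, 10, 11}; (ii) for each edge, some bag contains both endpoints; (iii) the bags containing any fixed vertex form a subtree. All hold, so the decomposition is valid with width 4 − 1 = 3.

Yes; width 3.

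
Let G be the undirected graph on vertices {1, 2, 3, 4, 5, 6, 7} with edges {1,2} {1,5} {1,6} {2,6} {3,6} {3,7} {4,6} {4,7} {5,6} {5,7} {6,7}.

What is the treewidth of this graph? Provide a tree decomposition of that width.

Each bag holds 3 vertices, so the decomposition has width 2, which upper-bounds the treewidth. On the other hand G contains the 3-clique {1, 2, 6}. A clique must lie in a single bag of any decomposition, so no decomposition can have width below 2. The upper and lower bounds meet at 2, so that is the treewidth.

Treewidth 2.
Bags: B1 = {5, 6, 7}  B2 = {3, 6, 7}  B3 = {4, 6, 7}  B4 = {1, 5, 6}  B5 = {1, 2, 6}
Tree: B1–B2, B2–B3, B1–B4, B4–B5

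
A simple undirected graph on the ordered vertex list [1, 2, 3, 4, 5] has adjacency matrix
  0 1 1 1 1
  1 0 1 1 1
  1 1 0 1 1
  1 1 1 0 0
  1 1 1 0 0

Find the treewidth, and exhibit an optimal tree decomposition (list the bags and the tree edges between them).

Treewidth 3.
Bags: B1 = {1, 2, 3, 5}  B2 = {1, 2, 3, 4}
Tree: B1–B2

The largest bag has 4 vertices, giving width 3; this decomposition certifies tw(G) ≤ 3. For the lower bound, the 4 vertices {1, 2, 3, 4} are pairwise adjacent, and any tree decomposition puts a clique entirely inside one bag — forcing width ≥ 3. Hence tw(G) = 3 exactly.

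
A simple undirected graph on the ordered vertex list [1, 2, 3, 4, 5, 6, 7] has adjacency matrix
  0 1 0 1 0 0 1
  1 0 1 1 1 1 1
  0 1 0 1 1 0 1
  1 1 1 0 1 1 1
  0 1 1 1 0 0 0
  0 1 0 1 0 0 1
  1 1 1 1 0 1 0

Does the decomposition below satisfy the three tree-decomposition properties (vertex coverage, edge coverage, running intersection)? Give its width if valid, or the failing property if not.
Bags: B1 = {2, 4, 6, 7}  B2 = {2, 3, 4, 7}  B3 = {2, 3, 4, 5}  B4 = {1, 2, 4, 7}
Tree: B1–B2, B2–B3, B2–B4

Every vertex of G appears in some bag (union = {1, 2, 3, 4, 5, 6, 7}); every edge is covered by a bag; and for each vertex v the set of bags containing v is connected in the bag tree. The decomposition is therefore valid. The largest bag has 4 vertices, so the width is 3.

Yes; width 3.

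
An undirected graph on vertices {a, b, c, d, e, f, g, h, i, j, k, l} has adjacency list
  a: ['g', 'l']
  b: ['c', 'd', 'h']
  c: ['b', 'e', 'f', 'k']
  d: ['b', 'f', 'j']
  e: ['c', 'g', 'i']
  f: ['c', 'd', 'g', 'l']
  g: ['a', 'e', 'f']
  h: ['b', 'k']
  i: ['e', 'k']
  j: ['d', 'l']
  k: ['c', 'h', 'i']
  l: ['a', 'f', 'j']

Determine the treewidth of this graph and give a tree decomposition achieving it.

Every bag has size at most 4, so the width is 4 − 1 = 3 and tw(G) ≤ 3. For the lower bound: the 4 vertex sets {a,j,l}, {g}, {f}, {b,c,d,e} are disjoint, each induces a connected subgraph, and every pair is joined by at least one edge of G. Contracting each set to a single vertex therefore yields K_{4} as a minor, and since treewidth is minor-monotone, tw(G) ≥ tw(K_{4}) = 3. Combining the bounds, tw(G) = 3.

Treewidth 3.
Bags: B1 = {a, g, j, l}  B2 = {f, g, j, l}  B3 = {d, f, g, j}  B4 = {d, e, f, g}  B5 = {c, d, e, f}  B6 = {b, c, d, e}  B7 = {b, c, e, i}  B8 = {b, c, i, k}  B9 = {b, h, i, k}
Tree: B1–B2, B2–B3, B3–B4, B4–B5, B5–B6, B6–B7, B7–B8, B8–B9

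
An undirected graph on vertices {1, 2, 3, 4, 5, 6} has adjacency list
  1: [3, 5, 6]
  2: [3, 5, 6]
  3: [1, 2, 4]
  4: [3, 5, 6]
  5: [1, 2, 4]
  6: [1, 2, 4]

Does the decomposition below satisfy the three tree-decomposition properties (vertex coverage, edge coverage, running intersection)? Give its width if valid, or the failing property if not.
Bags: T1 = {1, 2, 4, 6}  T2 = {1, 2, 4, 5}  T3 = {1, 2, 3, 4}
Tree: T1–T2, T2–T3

Yes; width 3.

Vertex coverage: the bags together contain {1, 2, 3, 4, 5, 6}, the full vertex set. Edge coverage: each edge of G has both endpoints in at least one bag. Running intersection: for every vertex, the bags containing it form a connected subtree. All three properties hold, so this is a valid tree decomposition of width max|bag| − 1 = 3, and hence tw(G) ≤ 3.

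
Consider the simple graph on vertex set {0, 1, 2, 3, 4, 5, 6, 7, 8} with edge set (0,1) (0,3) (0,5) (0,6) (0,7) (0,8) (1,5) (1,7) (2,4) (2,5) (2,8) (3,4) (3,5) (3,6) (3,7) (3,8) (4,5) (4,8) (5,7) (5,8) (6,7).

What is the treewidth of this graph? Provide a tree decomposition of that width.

Treewidth 3.
One optimal decomposition is:
Bags: B1 = {0, 3, 5, 8}  B2 = {0, 3, 5, 7}  B3 = {3, 4, 5, 8}  B4 = {2, 4, 5, 8}  B5 = {0, 3, 6, 7}  B6 = {0, 1, 5, 7}
Tree: B1–B2, B1–B3, B3–B4, B2–B5, B2–B6

Every bag has size at most 4, so the width is 4 − 1 = 3 and tw(G) ≤ 3. Conversely, {0, 1, 5, 7} is a clique of size 4, and the vertices of any clique must share a bag in every tree decomposition; so some bag has ≥ 4 vertices and tw(G) ≥ 3. The upper and lower bounds meet at 3, so that is the treewidth.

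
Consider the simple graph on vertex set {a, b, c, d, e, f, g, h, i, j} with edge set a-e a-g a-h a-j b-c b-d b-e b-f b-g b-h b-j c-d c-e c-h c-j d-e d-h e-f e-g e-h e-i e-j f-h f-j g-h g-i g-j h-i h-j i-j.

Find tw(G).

4

A width-4 tree decomposition is:
Bags: B1 = {b, e, g, h, j}  B2 = {b, e, f, h, j}  B3 = {b, c, e, h, j}  B4 = {a, e, g, h, j}  B5 = {e, g, h, i, j}  B6 = {b, c, d, e, h}
Tree: B1–B2, B2–B3, B1–B4, B4–B5, B3–B6
Each bag holds 5 vertices, so the decomposition has width 4, which upper-bounds the treewidth. Conversely, {b, c, d, e, h} is a clique of size 5, and the vertices of any clique must share a bag in every tree decomposition; so some bag has ≥ 5 vertices and tw(G) ≥ 4. Hence tw(G) = 4 exactly.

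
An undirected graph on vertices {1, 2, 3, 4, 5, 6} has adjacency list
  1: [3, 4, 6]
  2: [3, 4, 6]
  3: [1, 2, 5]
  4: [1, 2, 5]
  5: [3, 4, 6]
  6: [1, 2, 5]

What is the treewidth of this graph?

A width-3 tree decomposition is:
Bags: B1 = {1, 2, 4, 5}  B2 = {1, 2, 3, 5}  B3 = {1, 2, 5, 6}
Tree: B1–B2, B2–B3
The largest bag has 4 vertices, giving width 3; this decomposition certifies tw(G) ≤ 3. For the lower bound: the 4 vertex sets {1,4}, {3,5}, {2}, {6} are disjoint, each induces a connected subgraph, and every pair is joined by at least one edge of G. Contracting each set to a single vertex therefore yields K_{4} as a minor, and since treewidth is minor-monotone, tw(G) ≥ tw(K_{4}) = 3. Therefore the treewidth is 3.

3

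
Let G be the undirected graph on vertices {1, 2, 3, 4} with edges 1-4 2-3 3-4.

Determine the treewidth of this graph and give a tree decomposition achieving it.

Each bag holds 2 vertices, so the decomposition has width 1, which upper-bounds the treewidth. Any graph with an edge has treewidth ≥ 1, and G has the edge 1–4. The upper and lower bounds meet at 1, so that is the treewidth.

Treewidth 1.
One optimal decomposition is:
Bags: B1 = {1, 4}  B2 = {3, 4}  B3 = {2, 3}
Tree: B1–B2, B2–B3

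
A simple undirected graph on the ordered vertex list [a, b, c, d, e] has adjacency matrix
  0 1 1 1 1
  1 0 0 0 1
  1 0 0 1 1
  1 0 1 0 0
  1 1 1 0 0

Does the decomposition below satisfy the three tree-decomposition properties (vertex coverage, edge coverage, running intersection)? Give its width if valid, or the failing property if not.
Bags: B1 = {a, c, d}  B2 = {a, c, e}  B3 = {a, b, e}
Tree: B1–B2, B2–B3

Yes; width 2.

Vertex coverage: the bags together contain {a, b, c, d, e}, the full vertex set. Edge coverage: each edge of G has both endpoints in at least one bag. Running intersection: for every vertex, the bags containing it form a connected subtree. All three properties hold, so this is a valid tree decomposition of width max|bag| − 1 = 2, and hence tw(G) ≤ 2.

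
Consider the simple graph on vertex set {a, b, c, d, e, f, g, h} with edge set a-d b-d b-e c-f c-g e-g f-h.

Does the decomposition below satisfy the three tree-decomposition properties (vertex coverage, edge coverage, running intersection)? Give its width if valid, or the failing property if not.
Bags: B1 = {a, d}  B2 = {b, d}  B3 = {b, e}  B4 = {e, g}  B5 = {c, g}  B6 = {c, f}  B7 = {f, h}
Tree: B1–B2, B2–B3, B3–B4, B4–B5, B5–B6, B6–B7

Every vertex of G appears in some bag (union = {a, b, c, d, e, f, g, h}); every edge is covered by a bag; and for each vertex v the set of bags containing v is connected in the bag tree. The decomposition is therefore valid. The largest bag has 2 vertices, so the width is 1.

Yes; width 1.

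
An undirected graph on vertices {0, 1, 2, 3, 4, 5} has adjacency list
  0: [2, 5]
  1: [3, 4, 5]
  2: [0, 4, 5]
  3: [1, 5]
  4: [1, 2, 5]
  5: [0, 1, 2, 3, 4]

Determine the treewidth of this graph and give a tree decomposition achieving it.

Every bag has size at most 3, so the width is 3 − 1 = 2 and tw(G) ≤ 2. For the lower bound, the 3 vertices {0, 2, 5} are pairwise adjacent, and any tree decomposition puts a clique entirely inside one bag — forcing width ≥ 2. The upper and lower bounds meet at 2, so that is the treewidth.

Treewidth 2.
Bags: B1 = {1, 4, 5}  B2 = {2, 4, 5}  B3 = {0, 2, 5}  B4 = {1, 3, 5}
Tree: B1–B2, B2–B3, B1–B4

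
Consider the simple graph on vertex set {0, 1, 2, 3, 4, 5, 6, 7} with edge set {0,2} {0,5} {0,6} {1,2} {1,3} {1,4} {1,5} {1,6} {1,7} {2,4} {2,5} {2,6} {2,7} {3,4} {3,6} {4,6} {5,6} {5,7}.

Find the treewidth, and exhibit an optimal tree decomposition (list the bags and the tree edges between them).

Treewidth 3.
One optimal decomposition is:
Bags: B1 = {1, 2, 5, 6}  B2 = {1, 2, 4, 6}  B3 = {0, 2, 5, 6}  B4 = {1, 2, 5, 7}  B5 = {1, 3, 4, 6}
Tree: B1–B2, B1–B3, B1–B4, B2–B5

Each bag holds 4 vertices, so the decomposition has width 3, which upper-bounds the treewidth. On the other hand G contains the 4-clique {0, 2, 5, 6}. A clique must lie in a single bag of any decomposition, so no decomposition can have width below 3. The upper and lower bounds meet at 3, so that is the treewidth.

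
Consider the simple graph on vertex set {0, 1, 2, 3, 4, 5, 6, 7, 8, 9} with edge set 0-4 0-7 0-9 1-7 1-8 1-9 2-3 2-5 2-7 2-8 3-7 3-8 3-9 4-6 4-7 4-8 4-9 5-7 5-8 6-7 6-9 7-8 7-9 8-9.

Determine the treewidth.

3

A width-3 tree decomposition is:
Bags: B1 = {4, 6, 7, 9}  B2 = {4, 7, 8, 9}  B3 = {3, 7, 8, 9}  B4 = {2, 3, 7, 8}  B5 = {2, 5, 7, 8}  B6 = {1, 7, 8, 9}  B7 = {0, 4, 7, 9}
Tree: B1–B2, B2–B3, B3–B4, B4–B5, B3–B6, B2–B7
The largest bag has 4 vertices, giving width 3; this decomposition certifies tw(G) ≤ 3. For the lower bound, the 4 vertices {0, 4, 7, 9} are pairwise adjacent, and any tree decomposition puts a clique entirely inside one bag — forcing width ≥ 3. Combining the bounds, tw(G) = 3.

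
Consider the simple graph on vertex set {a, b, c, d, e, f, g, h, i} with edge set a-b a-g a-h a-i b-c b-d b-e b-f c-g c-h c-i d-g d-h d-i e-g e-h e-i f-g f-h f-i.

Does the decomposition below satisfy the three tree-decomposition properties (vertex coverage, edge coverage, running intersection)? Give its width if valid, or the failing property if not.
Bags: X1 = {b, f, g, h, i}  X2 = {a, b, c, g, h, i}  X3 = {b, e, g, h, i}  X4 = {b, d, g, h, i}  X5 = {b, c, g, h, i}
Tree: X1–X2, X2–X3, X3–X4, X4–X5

No — bags containing vertex c are not connected in the tree.

A tree decomposition must satisfy three properties: every vertex lies in some bag; for every edge, both endpoints lie together in some bag; and for every vertex, the bags containing it form a connected subtree. Here bags containing vertex c are not connected in the tree, so the decomposition is invalid.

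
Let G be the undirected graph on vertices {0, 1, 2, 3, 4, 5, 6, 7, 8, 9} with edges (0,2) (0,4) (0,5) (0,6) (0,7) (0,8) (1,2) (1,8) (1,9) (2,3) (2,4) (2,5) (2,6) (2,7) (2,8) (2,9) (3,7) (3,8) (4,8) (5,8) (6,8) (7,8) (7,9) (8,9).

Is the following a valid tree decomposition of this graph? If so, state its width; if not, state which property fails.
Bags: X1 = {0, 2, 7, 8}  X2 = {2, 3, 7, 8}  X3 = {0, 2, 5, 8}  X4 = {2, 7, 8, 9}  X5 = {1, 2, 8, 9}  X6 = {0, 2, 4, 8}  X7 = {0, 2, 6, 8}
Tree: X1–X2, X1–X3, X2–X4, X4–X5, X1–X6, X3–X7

Yes; width 3.

Checking the three conditions: (i) the bags cover all of {0, 1, 2, 3, 4, 5, 6, 7, 8, 9}; (ii) for each edge, some bag contains both endpoints; (iii) the bags containing any fixed vertex form a subtree. All hold, so the decomposition is valid with width 4 − 1 = 3.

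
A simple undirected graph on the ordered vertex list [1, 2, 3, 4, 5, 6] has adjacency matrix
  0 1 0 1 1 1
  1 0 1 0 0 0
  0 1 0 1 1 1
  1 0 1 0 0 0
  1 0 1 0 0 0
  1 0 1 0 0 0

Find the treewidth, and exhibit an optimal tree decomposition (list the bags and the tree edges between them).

Treewidth 2.
One such decomposition:
Bags: B1 = {1, 3, 5}  B2 = {1, 3, 6}  B3 = {1, 2, 3}  B4 = {1, 3, 4}
Tree: B1–B2, B2–B3, B3–B4

Every bag has size at most 3, so the width is 3 − 1 = 2 and tw(G) ≤ 2. Since 1–5–3–6–1 is a cycle in G, G is not acyclic. Forests are exactly the graphs of treewidth ≤ 1, so tw(G) ≥ 2. Combining the bounds, tw(G) = 2.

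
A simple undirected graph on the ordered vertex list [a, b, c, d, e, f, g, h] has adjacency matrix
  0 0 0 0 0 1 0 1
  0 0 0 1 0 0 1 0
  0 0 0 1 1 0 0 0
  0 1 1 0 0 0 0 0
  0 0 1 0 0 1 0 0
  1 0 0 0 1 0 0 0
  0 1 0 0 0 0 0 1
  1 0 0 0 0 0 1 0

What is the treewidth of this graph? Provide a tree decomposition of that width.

Treewidth 2.
One optimal decomposition is:
Bags: B1 = {c, e, f}  B2 = {c, d, f}  B3 = {b, d, f}  B4 = {b, f, g}  B5 = {f, g, h}  B6 = {a, f, h}
Tree: B1–B2, B2–B3, B3–B4, B4–B5, B5–B6

Every bag has size at most 3, so the width is 3 − 1 = 2 and tw(G) ≤ 2. Since f–e–c–d–b–g–h–a–f is a cycle in G, G is not acyclic. Forests are exactly the graphs of treewidth ≤ 1, so tw(G) ≥ 2. The upper and lower bounds meet at 2, so that is the treewidth.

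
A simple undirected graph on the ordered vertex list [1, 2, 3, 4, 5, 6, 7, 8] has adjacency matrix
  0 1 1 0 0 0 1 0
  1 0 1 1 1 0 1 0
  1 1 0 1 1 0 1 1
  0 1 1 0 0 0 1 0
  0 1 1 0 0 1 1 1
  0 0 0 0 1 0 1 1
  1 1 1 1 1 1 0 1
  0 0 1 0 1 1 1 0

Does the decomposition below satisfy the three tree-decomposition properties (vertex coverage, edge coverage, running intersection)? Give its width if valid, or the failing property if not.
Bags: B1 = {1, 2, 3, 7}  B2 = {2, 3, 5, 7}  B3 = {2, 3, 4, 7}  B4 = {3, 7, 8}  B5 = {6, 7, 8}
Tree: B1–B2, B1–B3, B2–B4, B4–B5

A tree decomposition must satisfy three properties: every vertex lies in some bag; for every edge, both endpoints lie together in some bag; and for every vertex, the bags containing it form a connected subtree. Here edge (5,8) lies in no bag, so the decomposition is invalid.

No — edge (5,8) lies in no bag.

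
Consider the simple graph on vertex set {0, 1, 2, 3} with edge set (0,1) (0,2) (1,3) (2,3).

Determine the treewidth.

A width-2 tree decomposition is:
Bags: B1 = {1, 2, 3}  B2 = {0, 1, 2}
Tree: B1–B2
Every bag has size at most 3, so the width is 3 − 1 = 2 and tw(G) ≤ 2. Since 1–3–2–0–1 is a cycle in G, G is not acyclic. Forests are exactly the graphs of treewidth ≤ 1, so tw(G) ≥ 2. Hence tw(G) = 2 exactly.

2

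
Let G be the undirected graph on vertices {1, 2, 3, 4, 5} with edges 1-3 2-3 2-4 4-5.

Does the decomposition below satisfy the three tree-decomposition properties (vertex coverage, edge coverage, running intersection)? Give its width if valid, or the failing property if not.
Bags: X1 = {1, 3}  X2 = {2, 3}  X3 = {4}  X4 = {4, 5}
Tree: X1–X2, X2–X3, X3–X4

No — edge (2,4) lies in no bag.

A tree decomposition must satisfy three properties: every vertex lies in some bag; for every edge, both endpoints lie together in some bag; and for every vertex, the bags containing it form a connected subtree. Here edge (2,4) lies in no bag, so the decomposition is invalid.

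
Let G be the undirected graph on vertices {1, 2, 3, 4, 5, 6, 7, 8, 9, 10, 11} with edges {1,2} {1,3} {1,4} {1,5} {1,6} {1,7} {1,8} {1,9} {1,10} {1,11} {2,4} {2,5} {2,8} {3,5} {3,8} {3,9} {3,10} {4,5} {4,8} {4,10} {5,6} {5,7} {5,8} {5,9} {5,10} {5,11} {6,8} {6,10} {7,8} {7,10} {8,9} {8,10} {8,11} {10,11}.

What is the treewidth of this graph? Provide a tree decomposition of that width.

Treewidth 4.
Bags: B1 = {1, 4, 5, 8, 10}  B2 = {1, 2, 4, 5, 8}  B3 = {1, 5, 6, 8, 10}  B4 = {1, 3, 5, 8, 10}  B5 = {1, 5, 7, 8, 10}  B6 = {1, 3, 5, 8, 9}  B7 = {1, 5, 8, 10, 11}
Tree: B1–B2, B1–B3, B1–B4, B1–B5, B4–B6, B3–B7

Each bag holds 5 vertices, so the decomposition has width 4, which upper-bounds the treewidth. For the lower bound, the 5 vertices {1, 3, 5, 8, 9} are pairwise adjacent, and any tree decomposition puts a clique entirely inside one bag — forcing width ≥ 4. The upper and lower bounds meet at 4, so that is the treewidth.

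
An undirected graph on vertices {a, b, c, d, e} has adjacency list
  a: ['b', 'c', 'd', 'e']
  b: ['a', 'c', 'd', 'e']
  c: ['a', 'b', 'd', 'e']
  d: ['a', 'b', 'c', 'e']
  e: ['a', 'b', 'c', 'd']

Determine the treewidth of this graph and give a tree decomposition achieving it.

Treewidth 4.
One such decomposition:
Bags: B1 = {a, b, c, d, e}
Tree: (single bag)

With just one bag of size 5, the width is 5 − 1 = 4, so tw(G) ≤ 4. On the other hand G contains the 5-clique {a, b, c, d, e}. A clique must lie in a single bag of any decomposition, so no decomposition can have width below 4. Therefore the treewidth is 4.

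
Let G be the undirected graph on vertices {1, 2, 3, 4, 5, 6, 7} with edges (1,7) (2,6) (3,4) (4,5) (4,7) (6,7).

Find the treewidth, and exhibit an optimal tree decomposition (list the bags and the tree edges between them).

Every bag has size at most 2, so the width is 2 − 1 = 1 and tw(G) ≤ 1. Any graph with an edge has treewidth ≥ 1, and G has the edge 7–4. Therefore the treewidth is 1.

Treewidth 1.
One such decomposition:
Bags: B1 = {4, 7}  B2 = {6, 7}  B3 = {1, 7}  B4 = {4, 5}  B5 = {3, 4}  B6 = {2, 6}
Tree: B1–B2, B2–B3, B1–B4, B1–B5, B2–B6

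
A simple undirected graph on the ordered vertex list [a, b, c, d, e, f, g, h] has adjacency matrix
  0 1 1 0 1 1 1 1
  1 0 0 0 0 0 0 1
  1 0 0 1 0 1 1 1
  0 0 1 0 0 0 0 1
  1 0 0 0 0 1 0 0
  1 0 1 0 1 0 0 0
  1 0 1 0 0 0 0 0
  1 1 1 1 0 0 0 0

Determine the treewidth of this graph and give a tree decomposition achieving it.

The largest bag has 3 vertices, giving width 2; this decomposition certifies tw(G) ≤ 2. For the lower bound, the 3 vertices {c, d, h} are pairwise adjacent, and any tree decomposition puts a clique entirely inside one bag — forcing width ≥ 2. Hence tw(G) = 2 exactly.

Treewidth 2.
Bags: B1 = {a, c, f}  B2 = {a, c, h}  B3 = {c, d, h}  B4 = {a, e, f}  B5 = {a, c, g}  B6 = {a, b, h}
Tree: B1–B2, B2–B3, B1–B4, B2–B5, B2–B6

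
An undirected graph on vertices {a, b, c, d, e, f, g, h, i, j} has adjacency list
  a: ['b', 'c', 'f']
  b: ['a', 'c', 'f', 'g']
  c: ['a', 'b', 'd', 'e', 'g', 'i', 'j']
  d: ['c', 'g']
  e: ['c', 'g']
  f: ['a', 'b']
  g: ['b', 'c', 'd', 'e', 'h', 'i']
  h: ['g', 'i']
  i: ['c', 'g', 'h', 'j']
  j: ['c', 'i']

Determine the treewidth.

2

A width-2 tree decomposition is:
Bags: B1 = {c, d, g}  B2 = {b, c, g}  B3 = {c, e, g}  B4 = {c, g, i}  B5 = {c, i, j}  B6 = {a, b, c}  B7 = {g, h, i}  B8 = {a, b, f}
Tree: B1–B2, B1–B3, B2–B4, B4–B5, B2–B6, B4–B7, B6–B8
Every bag has size at most 3, so the width is 3 − 1 = 2 and tw(G) ≤ 2. Conversely, {g, h, i} is a clique of size 3, and the vertices of any clique must share a bag in every tree decomposition; so some bag has ≥ 3 vertices and tw(G) ≥ 2. Therefore the treewidth is 2.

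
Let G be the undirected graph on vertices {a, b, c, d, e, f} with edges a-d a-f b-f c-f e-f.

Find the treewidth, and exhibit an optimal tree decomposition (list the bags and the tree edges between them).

Each bag holds 2 vertices, so the decomposition has width 1, which upper-bounds the treewidth. Any graph with an edge has treewidth ≥ 1, and G has the edge d–a. The upper and lower bounds meet at 1, so that is the treewidth.

Treewidth 1.
One such decomposition:
Bags: B1 = {a, d}  B2 = {a, f}  B3 = {e, f}  B4 = {c, f}  B5 = {b, f}
Tree: B1–B2, B2–B3, B3–B4, B3–B5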